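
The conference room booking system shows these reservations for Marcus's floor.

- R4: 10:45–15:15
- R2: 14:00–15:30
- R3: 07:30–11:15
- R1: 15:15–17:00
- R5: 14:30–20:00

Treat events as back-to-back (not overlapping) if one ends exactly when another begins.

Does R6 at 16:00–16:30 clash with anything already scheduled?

Yes — it overlaps R1, R5

R3: ends 11:15 at or before R6 starts 16:00 → clear.
R4: ends 15:15 at or before R6 starts 16:00 → clear.
R2: ends 15:30 at or before R6 starts 16:00 → clear.
R5: starts 14:30 before R6 ends 16:30, and ends 20:00 after R6 starts 16:00 → overlap.
R1: starts 15:15 before R6 ends 16:30, and ends 17:00 after R6 starts 16:00 → overlap.
R6 overlaps R1, R5.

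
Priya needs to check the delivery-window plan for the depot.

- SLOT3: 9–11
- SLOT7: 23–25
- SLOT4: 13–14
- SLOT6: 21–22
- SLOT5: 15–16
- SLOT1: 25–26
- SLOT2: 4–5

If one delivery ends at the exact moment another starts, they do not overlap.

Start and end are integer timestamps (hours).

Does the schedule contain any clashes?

No

Sorted by start: SLOT2, SLOT3, SLOT4, SLOT5, SLOT6, SLOT7, SLOT1.
SLOT3 starts after SLOT2 ends; SLOT2 is clear from here.
SLOT4 starts after SLOT3 ends; SLOT3 is clear from here.
SLOT5 starts after SLOT4 ends; SLOT4 is clear from here.
SLOT6 starts after SLOT5 ends; SLOT5 is clear from here.
SLOT7 starts after SLOT6 ends; SLOT6 is clear from here.
SLOT1 starts exactly when SLOT7 ends (back-to-back, no overlap).
Every pair is clear; the schedule has no overlaps.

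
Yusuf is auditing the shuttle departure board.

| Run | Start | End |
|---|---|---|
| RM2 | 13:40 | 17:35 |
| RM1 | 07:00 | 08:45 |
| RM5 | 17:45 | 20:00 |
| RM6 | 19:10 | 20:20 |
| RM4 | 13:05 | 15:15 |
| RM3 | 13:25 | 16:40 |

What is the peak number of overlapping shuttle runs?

3

Walk through starts and ends in time order (an end at T is processed before a start at T):
07:00 start RM1 → 1
08:45 end RM1 → 0
13:05 start RM4 → 1
13:25 start RM3 → 2
13:40 start RM2 → 3
15:15 end RM4 → 2
16:40 end RM3 → 1
17:35 end RM2 → 0
17:45 start RM5 → 1
19:10 start RM6 → 2
20:00 end RM5 → 1
20:20 end RM6 → 0
Peak is 3, at 13:40 (RM2, RM3, RM4).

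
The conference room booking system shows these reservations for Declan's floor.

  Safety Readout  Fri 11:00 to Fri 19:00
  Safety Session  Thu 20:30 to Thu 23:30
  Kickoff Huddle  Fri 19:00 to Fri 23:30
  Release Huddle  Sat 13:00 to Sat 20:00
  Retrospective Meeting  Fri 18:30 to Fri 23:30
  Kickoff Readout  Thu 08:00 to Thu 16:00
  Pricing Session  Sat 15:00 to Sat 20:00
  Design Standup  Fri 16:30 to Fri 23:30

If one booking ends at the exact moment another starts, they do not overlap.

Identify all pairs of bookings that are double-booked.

Design Standup & Kickoff Huddle, Design Standup & Retrospective Meeting, Design Standup & Safety Readout, Kickoff Huddle & Retrospective Meeting, Pricing Session & Release Huddle, Retrospective Meeting & Safety Readout

Sorted by start: Kickoff Readout, Safety Session, Safety Readout, Design Standup, Retrospective Meeting, Kickoff Huddle, Release Huddle, Pricing Session.
Safety Session starts after Kickoff Readout ends, so nothing later overlaps Kickoff Readout either.
Safety Readout starts after Safety Session ends, so nothing later overlaps Safety Session either.
Design Standup starts before Safety Readout ends → Safety Readout and Design Standup overlap.
Retrospective Meeting starts before Safety Readout ends → Safety Readout and Retrospective Meeting overlap.
Kickoff Huddle starts exactly when Safety Readout ends (back-to-back, no overlap), so nothing later overlaps Safety Readout either.
Retrospective Meeting starts before Design Standup ends → Design Standup and Retrospective Meeting overlap.
Kickoff Huddle starts before Design Standup ends → Design Standup and Kickoff Huddle overlap.
Release Huddle starts after Design Standup ends, so nothing later overlaps Design Standup either.
Kickoff Huddle starts before Retrospective Meeting ends → Retrospective Meeting and Kickoff Huddle overlap.
Release Huddle starts after Retrospective Meeting ends, so nothing later overlaps Retrospective Meeting either.
Release Huddle starts after Kickoff Huddle ends, so nothing later overlaps Kickoff Huddle either.
Pricing Session starts before Release Huddle ends → Release Huddle and Pricing Session overlap.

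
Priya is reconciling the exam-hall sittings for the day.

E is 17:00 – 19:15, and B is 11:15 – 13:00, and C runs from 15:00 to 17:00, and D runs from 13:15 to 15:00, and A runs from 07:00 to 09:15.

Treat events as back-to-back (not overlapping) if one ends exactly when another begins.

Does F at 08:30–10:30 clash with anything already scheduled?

A: starts 07:00 before F ends 10:30, and ends 09:15 after F starts 08:30 → overlap.
B: starts 11:15 at or after F ends 10:30 → clear.
D: starts 13:15 at or after F ends 10:30 → clear.
C: starts 15:00 at or after F ends 10:30 → clear.
E: starts 17:00 at or after F ends 10:30 → clear.
F overlaps A.

Yes — it overlaps A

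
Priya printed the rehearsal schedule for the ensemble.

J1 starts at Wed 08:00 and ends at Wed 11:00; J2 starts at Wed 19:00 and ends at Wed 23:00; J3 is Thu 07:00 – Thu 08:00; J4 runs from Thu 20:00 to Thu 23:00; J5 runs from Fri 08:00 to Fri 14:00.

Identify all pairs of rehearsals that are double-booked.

Sorted by start: J1, J2, J3, J4, J5.
J2 starts after J1 ends, so J1 has no further overlaps.
J3 starts after J2 ends, so J2 has no further overlaps.
J4 starts after J3 ends, so J3 has no further overlaps.
J5 starts after J4 ends.

no overlapping pairs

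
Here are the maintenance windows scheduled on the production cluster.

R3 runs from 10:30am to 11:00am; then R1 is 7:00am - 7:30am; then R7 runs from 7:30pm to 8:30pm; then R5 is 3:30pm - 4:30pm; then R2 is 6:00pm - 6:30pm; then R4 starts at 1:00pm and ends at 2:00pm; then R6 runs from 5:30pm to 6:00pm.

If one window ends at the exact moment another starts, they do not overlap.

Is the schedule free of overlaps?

Sorted by start: R1, R3, R4, R5, R6, R2, R7.
R3 starts after R1 ends, so nothing later overlaps R1 either.
R4 starts after R3 ends, so nothing later overlaps R3 either.
R5 starts after R4 ends, so nothing later overlaps R4 either.
R6 starts after R5 ends, so nothing later overlaps R5 either.
R2 starts exactly when R6 ends (back-to-back, no overlap), so nothing later overlaps R6 either.
R7 starts after R2 ends.
Every pair is clear; the schedule has no overlaps.

Yes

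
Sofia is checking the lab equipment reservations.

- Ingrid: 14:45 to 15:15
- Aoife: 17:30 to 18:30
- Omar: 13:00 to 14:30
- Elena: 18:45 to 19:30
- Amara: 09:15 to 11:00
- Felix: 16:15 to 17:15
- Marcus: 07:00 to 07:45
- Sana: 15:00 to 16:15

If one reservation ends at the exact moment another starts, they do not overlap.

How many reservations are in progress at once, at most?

Walk through starts and ends in time order (an end at T is processed before a start at T):
07:00 start Marcus → 1
07:45 end Marcus → 0
09:15 start Amara → 1
11:00 end Amara → 0
13:00 start Omar → 1
14:30 end Omar → 0
14:45 start Ingrid → 1
15:00 start Sana → 2
15:15 end Ingrid → 1
16:15 end Sana → 0
16:15 start Felix → 1
17:15 end Felix → 0
17:30 start Aoife → 1
18:30 end Aoife → 0
18:45 start Elena → 1
19:30 end Elena → 0
Peak is 2, at 15:00 (Ingrid, Sana).

2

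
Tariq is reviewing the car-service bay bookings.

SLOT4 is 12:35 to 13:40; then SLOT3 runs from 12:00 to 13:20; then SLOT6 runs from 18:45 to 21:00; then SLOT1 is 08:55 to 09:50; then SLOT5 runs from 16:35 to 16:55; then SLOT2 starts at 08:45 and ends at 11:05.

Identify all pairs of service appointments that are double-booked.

Two intervals overlap when each starts before the other ends.
Sorted by start: SLOT2, SLOT1, SLOT3, SLOT4, SLOT5, SLOT6.
SLOT1 starts before SLOT2 ends → SLOT2 and SLOT1 overlap.
SLOT3 starts after SLOT2 ends, so SLOT2 has no further overlaps.
SLOT3 starts after SLOT1 ends, so SLOT1 has no further overlaps.
SLOT4 starts before SLOT3 ends → SLOT3 and SLOT4 overlap.
SLOT5 starts after SLOT3 ends, so SLOT3 has no further overlaps.
SLOT5 starts after SLOT4 ends, so SLOT4 has no further overlaps.
SLOT6 starts after SLOT5 ends.

SLOT1 & SLOT2, SLOT3 & SLOT4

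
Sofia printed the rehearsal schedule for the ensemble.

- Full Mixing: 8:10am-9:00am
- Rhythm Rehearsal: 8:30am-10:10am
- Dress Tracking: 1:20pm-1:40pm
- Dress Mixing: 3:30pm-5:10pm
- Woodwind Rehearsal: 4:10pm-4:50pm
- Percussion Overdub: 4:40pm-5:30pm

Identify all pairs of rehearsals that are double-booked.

Dress Mixing & Percussion Overdub, Dress Mixing & Woodwind Rehearsal, Full Mixing & Rhythm Rehearsal, Percussion Overdub & Woodwind Rehearsal

Sorted by start: Full Mixing, Rhythm Rehearsal, Dress Tracking, Dress Mixing, Woodwind Rehearsal, Percussion Overdub.
Rhythm Rehearsal starts before Full Mixing ends → Full Mixing and Rhythm Rehearsal overlap.
Dress Tracking starts after Full Mixing ends, so Full Mixing has no further overlaps.
Dress Tracking starts after Rhythm Rehearsal ends, so Rhythm Rehearsal has no further overlaps.
Dress Mixing starts after Dress Tracking ends, so Dress Tracking has no further overlaps.
Woodwind Rehearsal starts before Dress Mixing ends → Dress Mixing and Woodwind Rehearsal overlap.
Percussion Overdub starts before Dress Mixing ends → Dress Mixing and Percussion Overdub overlap.
Percussion Overdub starts before Woodwind Rehearsal ends → Woodwind Rehearsal and Percussion Overdub overlap.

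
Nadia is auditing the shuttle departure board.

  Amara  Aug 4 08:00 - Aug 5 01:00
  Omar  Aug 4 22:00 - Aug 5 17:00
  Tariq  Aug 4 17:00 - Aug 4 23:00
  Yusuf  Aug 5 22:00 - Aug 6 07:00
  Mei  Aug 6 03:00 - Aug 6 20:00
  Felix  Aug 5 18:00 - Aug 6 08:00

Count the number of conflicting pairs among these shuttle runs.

Two intervals overlap when each starts before the other ends.
Sorted by start: Amara, Tariq, Omar, Felix, Yusuf, Mei.
Tariq starts before Amara ends → Amara and Tariq overlap.
Omar starts before Amara ends → Amara and Omar overlap.
Felix starts after Amara ends, so Amara has no further overlaps.
Omar starts before Tariq ends → Tariq and Omar overlap.
Felix starts after Tariq ends, so Tariq has no further overlaps.
Felix starts after Omar ends, so Omar has no further overlaps.
Yusuf starts before Felix ends → Felix and Yusuf overlap.
Mei starts before Felix ends → Felix and Mei overlap.
Mei starts before Yusuf ends → Yusuf and Mei overlap.
Overlapping pairs: Amara & Omar, Amara & Tariq, Felix & Mei, Felix & Yusuf, Mei & Yusuf, Omar & Tariq — 6 in total.

6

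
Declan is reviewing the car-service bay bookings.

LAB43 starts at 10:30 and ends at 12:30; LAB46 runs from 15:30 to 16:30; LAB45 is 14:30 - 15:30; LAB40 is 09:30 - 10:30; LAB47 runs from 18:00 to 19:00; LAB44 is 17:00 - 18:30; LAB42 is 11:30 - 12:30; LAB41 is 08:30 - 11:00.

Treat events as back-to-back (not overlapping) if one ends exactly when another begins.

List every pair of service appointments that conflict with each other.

Check each pair: they overlap iff neither finishes before the other starts.
Sorted by start: LAB41, LAB40, LAB43, LAB42, LAB45, LAB46, LAB44, LAB47.
LAB40 starts before LAB41 ends → LAB41 and LAB40 overlap.
LAB43 starts before LAB41 ends → LAB41 and LAB43 overlap.
LAB42 starts after LAB41 ends — done with LAB41.
LAB43 starts exactly when LAB40 ends (back-to-back, no overlap) — done with LAB40.
LAB42 starts before LAB43 ends → LAB43 and LAB42 overlap.
LAB45 starts after LAB43 ends — done with LAB43.
LAB45 starts after LAB42 ends — done with LAB42.
LAB46 starts exactly when LAB45 ends (back-to-back, no overlap) — done with LAB45.
LAB44 starts after LAB46 ends — done with LAB46.
LAB47 starts before LAB44 ends → LAB44 and LAB47 overlap.

LAB40 & LAB41, LAB41 & LAB43, LAB42 & LAB43, LAB44 & LAB47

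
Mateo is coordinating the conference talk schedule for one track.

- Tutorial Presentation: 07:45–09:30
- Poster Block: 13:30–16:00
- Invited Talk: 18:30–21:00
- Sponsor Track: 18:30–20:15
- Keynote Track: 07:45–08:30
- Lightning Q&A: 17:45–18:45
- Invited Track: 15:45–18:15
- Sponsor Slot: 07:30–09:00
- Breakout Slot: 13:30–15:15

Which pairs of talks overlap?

Breakout Slot & Poster Block, Invited Talk & Lightning Q&A, Invited Talk & Sponsor Track, Invited Track & Lightning Q&A, Invited Track & Poster Block, Keynote Track & Sponsor Slot, Keynote Track & Tutorial Presentation, Lightning Q&A & Sponsor Track, Sponsor Slot & Tutorial Presentation

Two intervals overlap when each starts before the other ends.
Sorted by start: Sponsor Slot, Tutorial Presentation, Keynote Track, Poster Block, Breakout Slot, Invited Track, Lightning Q&A, Sponsor Track, Invited Talk.
Tutorial Presentation starts before Sponsor Slot ends → Sponsor Slot and Tutorial Presentation overlap.
Keynote Track starts before Sponsor Slot ends → Sponsor Slot and Keynote Track overlap.
Poster Block starts after Sponsor Slot ends; Sponsor Slot is clear from here.
Keynote Track starts before Tutorial Presentation ends → Tutorial Presentation and Keynote Track overlap.
Poster Block starts after Tutorial Presentation ends; Tutorial Presentation is clear from here.
Poster Block starts after Keynote Track ends; Keynote Track is clear from here.
Breakout Slot starts before Poster Block ends → Poster Block and Breakout Slot overlap.
Invited Track starts before Poster Block ends → Poster Block and Invited Track overlap.
Lightning Q&A starts after Poster Block ends; Poster Block is clear from here.
Invited Track starts after Breakout Slot ends; Breakout Slot is clear from here.
Lightning Q&A starts before Invited Track ends → Invited Track and Lightning Q&A overlap.
Sponsor Track starts after Invited Track ends; Invited Track is clear from here.
Sponsor Track starts before Lightning Q&A ends → Lightning Q&A and Sponsor Track overlap.
Invited Talk starts before Lightning Q&A ends → Lightning Q&A and Invited Talk overlap.
Invited Talk starts before Sponsor Track ends → Sponsor Track and Invited Talk overlap.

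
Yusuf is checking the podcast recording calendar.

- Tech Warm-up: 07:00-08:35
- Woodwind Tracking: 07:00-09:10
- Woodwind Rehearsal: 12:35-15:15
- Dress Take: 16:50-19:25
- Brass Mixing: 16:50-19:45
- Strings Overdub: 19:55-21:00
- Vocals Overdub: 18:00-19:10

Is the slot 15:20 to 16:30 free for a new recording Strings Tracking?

Tech Warm-up: ends 08:35 at or before Strings Tracking starts 15:20 → clear.
Woodwind Tracking: ends 09:10 at or before Strings Tracking starts 15:20 → clear.
Woodwind Rehearsal: ends 15:15 at or before Strings Tracking starts 15:20 → clear.
Dress Take: starts 16:50 at or after Strings Tracking ends 16:30 → clear.
Brass Mixing: starts 16:50 at or after Strings Tracking ends 16:30 → clear.
Vocals Overdub: starts 18:00 at or after Strings Tracking ends 16:30 → clear.
Strings Overdub: starts 19:55 at or after Strings Tracking ends 16:30 → clear.

Yes — the slot is free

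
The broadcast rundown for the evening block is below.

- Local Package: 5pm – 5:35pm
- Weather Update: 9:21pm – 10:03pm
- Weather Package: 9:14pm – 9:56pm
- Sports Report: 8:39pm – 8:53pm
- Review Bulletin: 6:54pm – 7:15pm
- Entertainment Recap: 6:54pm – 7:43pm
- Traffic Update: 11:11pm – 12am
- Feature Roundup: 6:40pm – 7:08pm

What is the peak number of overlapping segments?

Sort all start/end points and keep a running count:
5pm start Local Package → 1
5:35pm end Local Package → 0
6:40pm start Feature Roundup → 1
6:54pm start Entertainment Recap → 2
6:54pm start Review Bulletin → 3
7:08pm end Feature Roundup → 2
7:15pm end Review Bulletin → 1
7:43pm end Entertainment Recap → 0
8:39pm start Sports Report → 1
8:53pm end Sports Report → 0
9:14pm start Weather Package → 1
9:21pm start Weather Update → 2
9:56pm end Weather Package → 1
10:03pm end Weather Update → 0
11:11pm start Traffic Update → 1
12am end Traffic Update → 0
Peak is 3, at 6:54pm (Entertainment Recap, Feature Roundup, Review Bulletin).

3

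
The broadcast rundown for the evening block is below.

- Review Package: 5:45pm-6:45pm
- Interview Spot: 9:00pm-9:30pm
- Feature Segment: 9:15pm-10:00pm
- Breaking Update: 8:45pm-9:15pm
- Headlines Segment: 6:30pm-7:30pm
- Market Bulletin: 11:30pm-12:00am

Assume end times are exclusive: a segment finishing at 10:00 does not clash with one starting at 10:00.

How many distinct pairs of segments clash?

Sorted by start: Review Package, Headlines Segment, Breaking Update, Interview Spot, Feature Segment, Market Bulletin.
Headlines Segment starts before Review Package ends → Review Package and Headlines Segment overlap.
Breaking Update starts after Review Package ends; Review Package is clear from here.
Breaking Update starts after Headlines Segment ends; Headlines Segment is clear from here.
Interview Spot starts before Breaking Update ends → Breaking Update and Interview Spot overlap.
Feature Segment starts exactly when Breaking Update ends (back-to-back, no overlap); Breaking Update is clear from here.
Feature Segment starts before Interview Spot ends → Interview Spot and Feature Segment overlap.
Market Bulletin starts after Interview Spot ends.
Market Bulletin starts after Feature Segment ends.
Overlapping pairs: Breaking Update & Interview Spot, Feature Segment & Interview Spot, Headlines Segment & Review Package — 3 in total.

3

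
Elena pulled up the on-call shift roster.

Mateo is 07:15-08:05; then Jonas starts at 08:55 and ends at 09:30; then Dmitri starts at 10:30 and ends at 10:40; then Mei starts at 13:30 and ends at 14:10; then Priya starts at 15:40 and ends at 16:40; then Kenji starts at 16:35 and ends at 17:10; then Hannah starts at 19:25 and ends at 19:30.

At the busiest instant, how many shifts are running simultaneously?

2

Walk through starts and ends in time order (an end at T is processed before a start at T):
07:15 start Mateo → 1
08:05 end Mateo → 0
08:55 start Jonas → 1
09:30 end Jonas → 0
10:30 start Dmitri → 1
10:40 end Dmitri → 0
13:30 start Mei → 1
14:10 end Mei → 0
15:40 start Priya → 1
16:35 start Kenji → 2
16:40 end Priya → 1
17:10 end Kenji → 0
19:25 start Hannah → 1
19:30 end Hannah → 0
Peak is 2, at 16:35 (Kenji, Priya).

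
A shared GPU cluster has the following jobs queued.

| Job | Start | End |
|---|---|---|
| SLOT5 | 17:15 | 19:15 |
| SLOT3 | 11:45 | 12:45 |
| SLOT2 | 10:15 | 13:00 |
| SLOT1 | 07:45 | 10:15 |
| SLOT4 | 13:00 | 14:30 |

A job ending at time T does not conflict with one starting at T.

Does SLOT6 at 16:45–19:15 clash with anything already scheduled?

Yes — it overlaps SLOT5

SLOT1: ends 10:15 at or before SLOT6 starts 16:45 → clear.
SLOT2: ends 13:00 at or before SLOT6 starts 16:45 → clear.
SLOT3: ends 12:45 at or before SLOT6 starts 16:45 → clear.
SLOT4: ends 14:30 at or before SLOT6 starts 16:45 → clear.
SLOT5: starts 17:15 before SLOT6 ends 19:15, and ends 19:15 after SLOT6 starts 16:45 → overlap.
SLOT6 overlaps SLOT5.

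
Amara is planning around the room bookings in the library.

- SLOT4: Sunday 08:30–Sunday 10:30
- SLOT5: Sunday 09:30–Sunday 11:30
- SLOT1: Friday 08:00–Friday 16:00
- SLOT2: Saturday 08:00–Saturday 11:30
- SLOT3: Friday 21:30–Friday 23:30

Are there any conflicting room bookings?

Yes

Sorted by start: SLOT1, SLOT3, SLOT2, SLOT4, SLOT5.
SLOT3 starts after SLOT1 ends, so SLOT1 has no further overlaps.
SLOT2 starts after SLOT3 ends, so SLOT3 has no further overlaps.
SLOT4 starts after SLOT2 ends, so SLOT2 has no further overlaps.
SLOT5 starts before SLOT4 ends → SLOT4 and SLOT5 overlap.
That's a conflict, so the schedule is not conflict-free.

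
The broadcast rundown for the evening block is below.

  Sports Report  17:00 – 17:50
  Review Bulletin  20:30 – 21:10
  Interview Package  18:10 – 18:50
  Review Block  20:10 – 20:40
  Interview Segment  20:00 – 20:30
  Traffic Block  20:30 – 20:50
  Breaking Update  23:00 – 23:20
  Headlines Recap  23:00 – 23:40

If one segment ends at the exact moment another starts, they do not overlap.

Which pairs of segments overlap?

Sorted by start: Sports Report, Interview Package, Interview Segment, Review Block, Review Bulletin, Traffic Block, Breaking Update, Headlines Recap.
Interview Package starts after Sports Report ends, so Sports Report has no further overlaps.
Interview Segment starts after Interview Package ends, so Interview Package has no further overlaps.
Review Block starts before Interview Segment ends → Interview Segment and Review Block overlap.
Review Bulletin starts exactly when Interview Segment ends (back-to-back, no overlap), so Interview Segment has no further overlaps.
Review Bulletin starts before Review Block ends → Review Block and Review Bulletin overlap.
Traffic Block starts before Review Block ends → Review Block and Traffic Block overlap.
Breaking Update starts after Review Block ends, so Review Block has no further overlaps.
Traffic Block starts before Review Bulletin ends → Review Bulletin and Traffic Block overlap.
Breaking Update starts after Review Bulletin ends, so Review Bulletin has no further overlaps.
Breaking Update starts after Traffic Block ends, so Traffic Block has no further overlaps.
Headlines Recap starts before Breaking Update ends → Breaking Update and Headlines Recap overlap.

Breaking Update & Headlines Recap, Interview Segment & Review Block, Review Block & Review Bulletin, Review Block & Traffic Block, Review Bulletin & Traffic Block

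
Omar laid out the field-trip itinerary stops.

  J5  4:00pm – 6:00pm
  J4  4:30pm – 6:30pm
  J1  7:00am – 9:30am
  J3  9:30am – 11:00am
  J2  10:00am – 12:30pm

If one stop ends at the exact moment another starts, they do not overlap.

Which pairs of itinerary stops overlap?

Sorted by start: J1, J3, J2, J5, J4.
J3 starts exactly when J1 ends (back-to-back, no overlap), so J1 has no further overlaps.
J2 starts before J3 ends → J3 and J2 overlap.
J5 starts after J3 ends, so J3 has no further overlaps.
J5 starts after J2 ends, so J2 has no further overlaps.
J4 starts before J5 ends → J5 and J4 overlap.

J2 & J3, J4 & J5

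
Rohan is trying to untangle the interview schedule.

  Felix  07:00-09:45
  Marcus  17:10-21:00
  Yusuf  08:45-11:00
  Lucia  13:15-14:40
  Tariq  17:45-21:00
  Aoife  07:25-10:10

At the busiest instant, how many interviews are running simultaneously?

Sweep the timeline, counting +1 at each start and −1 at each end (ends before starts at a tie):
07:00 start Felix → 1
07:25 start Aoife → 2
08:45 start Yusuf → 3
09:45 end Felix → 2
10:10 end Aoife → 1
11:00 end Yusuf → 0
13:15 start Lucia → 1
14:40 end Lucia → 0
17:10 start Marcus → 1
17:45 start Tariq → 2
21:00 end Marcus → 1
21:00 end Tariq → 0
Peak is 3, at 08:45 (Aoife, Felix, Yusuf).

3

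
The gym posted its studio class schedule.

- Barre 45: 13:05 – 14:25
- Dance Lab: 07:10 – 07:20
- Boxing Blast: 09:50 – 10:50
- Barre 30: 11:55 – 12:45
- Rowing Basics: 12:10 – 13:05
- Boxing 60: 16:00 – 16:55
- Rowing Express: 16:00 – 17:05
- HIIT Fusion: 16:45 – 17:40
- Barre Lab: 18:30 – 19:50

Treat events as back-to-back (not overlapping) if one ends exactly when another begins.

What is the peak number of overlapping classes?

Walk through starts and ends in time order (an end at T is processed before a start at T):
07:10 start Dance Lab → 1
07:20 end Dance Lab → 0
09:50 start Boxing Blast → 1
10:50 end Boxing Blast → 0
11:55 start Barre 30 → 1
12:10 start Rowing Basics → 2
12:45 end Barre 30 → 1
13:05 end Rowing Basics → 0
13:05 start Barre 45 → 1
14:25 end Barre 45 → 0
16:00 start Boxing 60 → 1
16:00 start Rowing Express → 2
16:45 start HIIT Fusion → 3
16:55 end Boxing 60 → 2
17:05 end Rowing Express → 1
17:40 end HIIT Fusion → 0
18:30 start Barre Lab → 1
19:50 end Barre Lab → 0
Peak is 3, at 16:45 (Boxing 60, HIIT Fusion, Rowing Express).

3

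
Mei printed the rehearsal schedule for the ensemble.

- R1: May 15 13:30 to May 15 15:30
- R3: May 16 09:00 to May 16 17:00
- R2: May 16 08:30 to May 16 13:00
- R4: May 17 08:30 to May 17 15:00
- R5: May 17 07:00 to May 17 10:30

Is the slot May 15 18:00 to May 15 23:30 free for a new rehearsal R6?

Yes — the slot is free

R1: ends May 15 15:30 at or before R6 starts May 15 18:00 → clear.
R2: starts May 16 08:30 at or after R6 ends May 15 23:30 → clear.
R3: starts May 16 09:00 at or after R6 ends May 15 23:30 → clear.
R5: starts May 17 07:00 at or after R6 ends May 15 23:30 → clear.
R4: starts May 17 08:30 at or after R6 ends May 15 23:30 → clear.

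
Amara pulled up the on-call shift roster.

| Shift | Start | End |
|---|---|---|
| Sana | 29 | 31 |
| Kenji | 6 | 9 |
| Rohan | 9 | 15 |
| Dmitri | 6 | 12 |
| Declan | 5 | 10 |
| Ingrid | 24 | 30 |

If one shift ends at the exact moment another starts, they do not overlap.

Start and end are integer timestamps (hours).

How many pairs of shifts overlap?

6

Two intervals overlap when each starts before the other ends.
Sorted by start: Declan, Dmitri, Kenji, Rohan, Ingrid, Sana.
Dmitri starts before Declan ends → Declan and Dmitri overlap.
Kenji starts before Declan ends → Declan and Kenji overlap.
Rohan starts before Declan ends → Declan and Rohan overlap.
Ingrid starts after Declan ends; Declan is clear from here.
Kenji starts before Dmitri ends → Dmitri and Kenji overlap.
Rohan starts before Dmitri ends → Dmitri and Rohan overlap.
Ingrid starts after Dmitri ends; Dmitri is clear from here.
Rohan starts exactly when Kenji ends (back-to-back, no overlap); Kenji is clear from here.
Ingrid starts after Rohan ends; Rohan is clear from here.
Sana starts before Ingrid ends → Ingrid and Sana overlap.
Overlapping pairs: Declan & Dmitri, Declan & Kenji, Declan & Rohan, Dmitri & Kenji, Dmitri & Rohan, Ingrid & Sana — 6 in total.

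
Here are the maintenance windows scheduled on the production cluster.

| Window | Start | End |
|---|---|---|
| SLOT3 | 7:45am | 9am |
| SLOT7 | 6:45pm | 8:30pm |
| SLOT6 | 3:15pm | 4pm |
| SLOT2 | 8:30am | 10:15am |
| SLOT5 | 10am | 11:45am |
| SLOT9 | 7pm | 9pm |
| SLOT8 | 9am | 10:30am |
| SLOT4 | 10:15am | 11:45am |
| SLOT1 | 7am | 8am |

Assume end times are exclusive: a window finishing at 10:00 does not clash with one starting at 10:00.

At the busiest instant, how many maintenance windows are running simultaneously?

3

Sort all start/end points and keep a running count:
7am start SLOT1 → 1
7:45am start SLOT3 → 2
8am end SLOT1 → 1
8:30am start SLOT2 → 2
9am end SLOT3 → 1
9am start SLOT8 → 2
10am start SLOT5 → 3
10:15am end SLOT2 → 2
10:15am start SLOT4 → 3
10:30am end SLOT8 → 2
11:45am end SLOT4 → 1
11:45am end SLOT5 → 0
3:15pm start SLOT6 → 1
4pm end SLOT6 → 0
6:45pm start SLOT7 → 1
7pm start SLOT9 → 2
8:30pm end SLOT7 → 1
9pm end SLOT9 → 0
Peak is 3, at 10am (SLOT2, SLOT5, SLOT8).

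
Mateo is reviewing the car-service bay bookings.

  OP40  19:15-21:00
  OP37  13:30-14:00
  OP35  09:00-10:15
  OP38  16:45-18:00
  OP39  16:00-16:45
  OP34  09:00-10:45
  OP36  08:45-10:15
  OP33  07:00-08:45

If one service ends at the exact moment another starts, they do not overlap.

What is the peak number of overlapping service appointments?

Walk through starts and ends in time order (an end at T is processed before a start at T):
07:00 start OP33 → 1
08:45 end OP33 → 0
08:45 start OP36 → 1
09:00 start OP34 → 2
09:00 start OP35 → 3
10:15 end OP35 → 2
10:15 end OP36 → 1
10:45 end OP34 → 0
13:30 start OP37 → 1
14:00 end OP37 → 0
16:00 start OP39 → 1
16:45 end OP39 → 0
16:45 start OP38 → 1
18:00 end OP38 → 0
19:15 start OP40 → 1
21:00 end OP40 → 0
Peak is 3, at 09:00 (OP34, OP35, OP36).

3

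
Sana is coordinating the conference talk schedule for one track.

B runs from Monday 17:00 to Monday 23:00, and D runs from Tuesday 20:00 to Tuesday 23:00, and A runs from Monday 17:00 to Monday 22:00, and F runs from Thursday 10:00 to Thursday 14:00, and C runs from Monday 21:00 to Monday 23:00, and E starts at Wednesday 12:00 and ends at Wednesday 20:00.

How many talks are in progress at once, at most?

Sweep the timeline, counting +1 at each start and −1 at each end (ends before starts at a tie):
Monday 17:00 start A → 1
Monday 17:00 start B → 2
Monday 21:00 start C → 3
Monday 22:00 end A → 2
Monday 23:00 end B → 1
Monday 23:00 end C → 0
Tuesday 20:00 start D → 1
Tuesday 23:00 end D → 0
Wednesday 12:00 start E → 1
Wednesday 20:00 end E → 0
Thursday 10:00 start F → 1
Thursday 14:00 end F → 0
Peak is 3, at Monday 21:00 (A, B, C).

3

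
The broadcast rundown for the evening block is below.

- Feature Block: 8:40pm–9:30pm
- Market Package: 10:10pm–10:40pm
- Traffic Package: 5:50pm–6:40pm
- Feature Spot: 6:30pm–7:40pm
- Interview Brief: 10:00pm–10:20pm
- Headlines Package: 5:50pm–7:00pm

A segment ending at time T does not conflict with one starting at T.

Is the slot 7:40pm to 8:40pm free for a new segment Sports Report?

Headlines Package: ends 7:00pm at or before Sports Report starts 7:40pm → clear.
Traffic Package: ends 6:40pm at or before Sports Report starts 7:40pm → clear.
Feature Spot: ends 7:40pm at or before Sports Report starts 7:40pm → clear.
Feature Block: starts 8:40pm at or after Sports Report ends 8:40pm → clear.
Interview Brief: starts 10:00pm at or after Sports Report ends 8:40pm → clear.
Market Package: starts 10:10pm at or after Sports Report ends 8:40pm → clear.

Yes — the slot is free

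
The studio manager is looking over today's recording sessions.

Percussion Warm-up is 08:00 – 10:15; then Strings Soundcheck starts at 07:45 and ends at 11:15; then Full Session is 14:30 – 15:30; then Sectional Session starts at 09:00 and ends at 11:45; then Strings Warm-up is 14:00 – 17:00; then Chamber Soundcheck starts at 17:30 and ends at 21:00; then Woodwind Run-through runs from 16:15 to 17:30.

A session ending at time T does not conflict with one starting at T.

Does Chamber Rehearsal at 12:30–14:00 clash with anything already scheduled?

No — it doesn't clash with anything

Strings Soundcheck: ends 11:15 at or before Chamber Rehearsal starts 12:30 → clear.
Percussion Warm-up: ends 10:15 at or before Chamber Rehearsal starts 12:30 → clear.
Sectional Session: ends 11:45 at or before Chamber Rehearsal starts 12:30 → clear.
Strings Warm-up: starts 14:00 at or after Chamber Rehearsal ends 14:00 → clear.
Full Session: starts 14:30 at or after Chamber Rehearsal ends 14:00 → clear.
Woodwind Run-through: starts 16:15 at or after Chamber Rehearsal ends 14:00 → clear.
Chamber Soundcheck: starts 17:30 at or after Chamber Rehearsal ends 14:00 → clear.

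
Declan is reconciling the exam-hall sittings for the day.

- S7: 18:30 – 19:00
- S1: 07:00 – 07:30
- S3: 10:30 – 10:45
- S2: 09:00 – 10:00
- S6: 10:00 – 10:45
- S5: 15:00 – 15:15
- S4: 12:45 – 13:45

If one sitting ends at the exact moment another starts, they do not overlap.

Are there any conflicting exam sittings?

Yes

Two intervals overlap when each starts before the other ends.
Sorted by start: S1, S2, S6, S3, S4, S5, S7.
S2 starts after S1 ends; S1 is clear from here.
S6 starts exactly when S2 ends (back-to-back, no overlap); S2 is clear from here.
S3 starts before S6 ends → S6 and S3 overlap.
That's a conflict, so the schedule is not conflict-free.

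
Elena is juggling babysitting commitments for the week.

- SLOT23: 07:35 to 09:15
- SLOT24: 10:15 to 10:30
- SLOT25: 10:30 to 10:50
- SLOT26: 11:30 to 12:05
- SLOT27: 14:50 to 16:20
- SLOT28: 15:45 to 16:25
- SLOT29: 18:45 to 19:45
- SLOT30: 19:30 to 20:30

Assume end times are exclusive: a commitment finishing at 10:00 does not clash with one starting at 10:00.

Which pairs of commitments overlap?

SLOT27 & SLOT28, SLOT29 & SLOT30

Sorted by start: SLOT23, SLOT24, SLOT25, SLOT26, SLOT27, SLOT28, SLOT29, SLOT30.
SLOT24 starts after SLOT23 ends — done with SLOT23.
SLOT25 starts exactly when SLOT24 ends (back-to-back, no overlap) — done with SLOT24.
SLOT26 starts after SLOT25 ends — done with SLOT25.
SLOT27 starts after SLOT26 ends — done with SLOT26.
SLOT28 starts before SLOT27 ends → SLOT27 and SLOT28 overlap.
SLOT29 starts after SLOT27 ends — done with SLOT27.
SLOT29 starts after SLOT28 ends — done with SLOT28.
SLOT30 starts before SLOT29 ends → SLOT29 and SLOT30 overlap.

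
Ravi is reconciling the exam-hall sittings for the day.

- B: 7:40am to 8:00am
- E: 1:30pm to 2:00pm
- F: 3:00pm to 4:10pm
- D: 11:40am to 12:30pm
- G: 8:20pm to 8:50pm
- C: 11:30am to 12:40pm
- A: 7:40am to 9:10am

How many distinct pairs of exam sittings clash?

2

Sorted by start: A, B, C, D, E, F, G.
B starts before A ends → A and B overlap.
C starts after A ends — done with A.
C starts after B ends — done with B.
D starts before C ends → C and D overlap.
E starts after C ends — done with C.
E starts after D ends — done with D.
F starts after E ends — done with E.
G starts after F ends.
Overlapping pairs: A & B, C & D — 2 in total.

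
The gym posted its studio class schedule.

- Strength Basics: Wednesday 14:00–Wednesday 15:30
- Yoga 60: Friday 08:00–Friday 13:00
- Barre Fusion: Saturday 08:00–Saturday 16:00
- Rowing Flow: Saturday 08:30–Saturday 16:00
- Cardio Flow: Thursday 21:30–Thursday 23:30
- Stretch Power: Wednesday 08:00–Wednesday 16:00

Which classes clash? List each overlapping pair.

Barre Fusion & Rowing Flow, Strength Basics & Stretch Power

Sorted by start: Stretch Power, Strength Basics, Cardio Flow, Yoga 60, Barre Fusion, Rowing Flow.
Strength Basics starts before Stretch Power ends → Stretch Power and Strength Basics overlap.
Cardio Flow starts after Stretch Power ends; Stretch Power is clear from here.
Cardio Flow starts after Strength Basics ends; Strength Basics is clear from here.
Yoga 60 starts after Cardio Flow ends; Cardio Flow is clear from here.
Barre Fusion starts after Yoga 60 ends; Yoga 60 is clear from here.
Rowing Flow starts before Barre Fusion ends → Barre Fusion and Rowing Flow overlap.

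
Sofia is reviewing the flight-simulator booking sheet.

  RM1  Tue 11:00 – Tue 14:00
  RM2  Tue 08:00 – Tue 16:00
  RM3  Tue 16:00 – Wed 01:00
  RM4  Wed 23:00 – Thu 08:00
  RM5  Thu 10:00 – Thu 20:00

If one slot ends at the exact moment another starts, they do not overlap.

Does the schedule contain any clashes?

Yes

Sorted by start: RM2, RM1, RM3, RM4, RM5.
RM1 starts before RM2 ends → RM2 and RM1 overlap.
That's a conflict, so the schedule is not conflict-free.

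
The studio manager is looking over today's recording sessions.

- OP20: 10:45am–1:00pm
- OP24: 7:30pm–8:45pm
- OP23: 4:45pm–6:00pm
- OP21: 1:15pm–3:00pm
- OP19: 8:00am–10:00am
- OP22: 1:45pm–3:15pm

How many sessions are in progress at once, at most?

2

Sweep the timeline, counting +1 at each start and −1 at each end (ends before starts at a tie):
8:00am start OP19 → 1
10:00am end OP19 → 0
10:45am start OP20 → 1
1:00pm end OP20 → 0
1:15pm start OP21 → 1
1:45pm start OP22 → 2
3:00pm end OP21 → 1
3:15pm end OP22 → 0
4:45pm start OP23 → 1
6:00pm end OP23 → 0
7:30pm start OP24 → 1
8:45pm end OP24 → 0
Peak is 2, at 1:45pm (OP21, OP22).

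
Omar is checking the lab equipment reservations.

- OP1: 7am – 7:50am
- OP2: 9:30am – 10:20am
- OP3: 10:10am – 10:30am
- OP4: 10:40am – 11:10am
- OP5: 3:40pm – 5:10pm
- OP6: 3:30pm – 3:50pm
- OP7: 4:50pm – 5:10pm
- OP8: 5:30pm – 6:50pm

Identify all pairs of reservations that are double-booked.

Check each pair: they overlap iff neither finishes before the other starts.
Sorted by start: OP1, OP2, OP3, OP4, OP6, OP5, OP7, OP8.
OP2 starts after OP1 ends — done with OP1.
OP3 starts before OP2 ends → OP2 and OP3 overlap.
OP4 starts after OP2 ends — done with OP2.
OP4 starts after OP3 ends — done with OP3.
OP6 starts after OP4 ends — done with OP4.
OP5 starts before OP6 ends → OP6 and OP5 overlap.
OP7 starts after OP6 ends — done with OP6.
OP7 starts before OP5 ends → OP5 and OP7 overlap.
OP8 starts after OP5 ends.
OP8 starts after OP7 ends.

OP2 & OP3, OP5 & OP6, OP5 & OP7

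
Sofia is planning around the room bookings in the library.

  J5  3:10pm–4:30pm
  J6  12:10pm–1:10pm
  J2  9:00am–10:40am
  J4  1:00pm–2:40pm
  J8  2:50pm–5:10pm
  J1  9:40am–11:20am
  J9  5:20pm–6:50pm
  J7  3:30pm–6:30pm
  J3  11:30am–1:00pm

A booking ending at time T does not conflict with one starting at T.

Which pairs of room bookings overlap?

J1 & J2, J3 & J6, J4 & J6, J5 & J7, J5 & J8, J7 & J8, J7 & J9

Two intervals overlap when each starts before the other ends.
Sorted by start: J2, J1, J3, J6, J4, J8, J5, J7, J9.
J1 starts before J2 ends → J2 and J1 overlap.
J3 starts after J2 ends, so J2 has no further overlaps.
J3 starts after J1 ends, so J1 has no further overlaps.
J6 starts before J3 ends → J3 and J6 overlap.
J4 starts exactly when J3 ends (back-to-back, no overlap), so J3 has no further overlaps.
J4 starts before J6 ends → J6 and J4 overlap.
J8 starts after J6 ends, so J6 has no further overlaps.
J8 starts after J4 ends, so J4 has no further overlaps.
J5 starts before J8 ends → J8 and J5 overlap.
J7 starts before J8 ends → J8 and J7 overlap.
J9 starts after J8 ends.
J7 starts before J5 ends → J5 and J7 overlap.
J9 starts after J5 ends.
J9 starts before J7 ends → J7 and J9 overlap.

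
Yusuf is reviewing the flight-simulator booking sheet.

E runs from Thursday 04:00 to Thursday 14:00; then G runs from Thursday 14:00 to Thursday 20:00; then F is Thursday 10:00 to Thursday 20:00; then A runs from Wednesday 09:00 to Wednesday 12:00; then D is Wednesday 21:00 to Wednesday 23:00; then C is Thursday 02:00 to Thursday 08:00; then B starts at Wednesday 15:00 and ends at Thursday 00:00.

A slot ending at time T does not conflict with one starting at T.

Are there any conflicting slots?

Sorted by start: A, B, D, C, E, F, G.
B starts after A ends, so nothing later overlaps A either.
D starts before B ends → B and D overlap.
That's a conflict, so the schedule is not conflict-free.

Yes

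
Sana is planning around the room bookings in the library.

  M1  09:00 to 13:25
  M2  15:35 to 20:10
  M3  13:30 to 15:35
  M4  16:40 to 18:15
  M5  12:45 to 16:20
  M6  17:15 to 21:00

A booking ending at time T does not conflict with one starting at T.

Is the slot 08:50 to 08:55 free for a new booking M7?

M1: starts 09:00 at or after M7 ends 08:55 → clear.
M5: starts 12:45 at or after M7 ends 08:55 → clear.
M3: starts 13:30 at or after M7 ends 08:55 → clear.
M2: starts 15:35 at or after M7 ends 08:55 → clear.
M4: starts 16:40 at or after M7 ends 08:55 → clear.
M6: starts 17:15 at or after M7 ends 08:55 → clear.

Yes — the slot is free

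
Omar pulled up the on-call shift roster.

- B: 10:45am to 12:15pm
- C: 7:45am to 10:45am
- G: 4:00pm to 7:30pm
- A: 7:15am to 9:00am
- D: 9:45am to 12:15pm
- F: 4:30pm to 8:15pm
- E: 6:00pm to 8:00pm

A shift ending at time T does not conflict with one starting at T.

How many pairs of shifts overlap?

Sorted by start: A, C, D, B, G, F, E.
C starts before A ends → A and C overlap.
D starts after A ends; A is clear from here.
D starts before C ends → C and D overlap.
B starts exactly when C ends (back-to-back, no overlap); C is clear from here.
B starts before D ends → D and B overlap.
G starts after D ends; D is clear from here.
G starts after B ends; B is clear from here.
F starts before G ends → G and F overlap.
E starts before G ends → G and E overlap.
E starts before F ends → F and E overlap.
Overlapping pairs: A & C, B & D, C & D, E & F, E & G, F & G — 6 in total.

6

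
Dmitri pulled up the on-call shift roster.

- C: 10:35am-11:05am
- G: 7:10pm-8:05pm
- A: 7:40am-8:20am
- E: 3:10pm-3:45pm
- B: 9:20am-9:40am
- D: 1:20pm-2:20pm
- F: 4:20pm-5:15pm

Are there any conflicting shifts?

No

Sorted by start: A, B, C, D, E, F, G.
B starts after A ends, so nothing later overlaps A either.
C starts after B ends, so nothing later overlaps B either.
D starts after C ends, so nothing later overlaps C either.
E starts after D ends, so nothing later overlaps D either.
F starts after E ends, so nothing later overlaps E either.
G starts after F ends.
Every pair is clear; the schedule has no overlaps.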